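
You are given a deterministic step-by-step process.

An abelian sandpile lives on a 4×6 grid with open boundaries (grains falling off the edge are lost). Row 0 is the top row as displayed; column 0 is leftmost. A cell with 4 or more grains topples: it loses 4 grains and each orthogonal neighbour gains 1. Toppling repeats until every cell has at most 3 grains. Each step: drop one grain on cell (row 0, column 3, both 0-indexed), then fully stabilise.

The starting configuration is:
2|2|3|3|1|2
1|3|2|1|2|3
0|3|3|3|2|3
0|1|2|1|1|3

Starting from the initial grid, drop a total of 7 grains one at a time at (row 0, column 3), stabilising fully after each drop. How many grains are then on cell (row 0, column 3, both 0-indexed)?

[0] 2|2|3|3|1|2
1|3|2|1|2|3
0|3|3|3|2|3
0|1|2|1|1|3
[1] 2|3|0|1|2|2
1|3|3|2|2|3
0|3|3|3|2|3
0|1|2|1|1|3
[2] 2|3|0|2|2|2
1|3|3|2|2|3
0|3|3|3|2|3
0|1|2|1|1|3
[3] 2|3|0|3|2|2
1|3|3|2|2|3
0|3|3|3|2|3
0|1|2|1|1|3
[4] 2|3|1|0|3|2
1|3|3|3|2|3
0|3|3|3|2|3
0|1|2|1|1|3
[5] 2|3|1|1|3|2
1|3|3|3|2|3
0|3|3|3|2|3
0|1|2|1|1|3
[6] 2|3|1|2|3|2
1|3|3|3|2|3
0|3|3|3|2|3
0|1|2|1|1|3
[7] 2|3|1|3|3|2
1|3|3|3|2|3
0|3|3|3|2|3
0|1|2|1|1|3

3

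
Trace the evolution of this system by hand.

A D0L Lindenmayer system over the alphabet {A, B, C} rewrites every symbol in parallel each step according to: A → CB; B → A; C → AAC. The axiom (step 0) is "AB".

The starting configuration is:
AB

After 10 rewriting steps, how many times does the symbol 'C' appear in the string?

1078

0) AB
1) CBA
2) AACACB
3) CBCBAACCBAACA
4) AACAAACACBCBAACAACACBCBAACCB
5) CBCBAACCBCBCBAACCBAACAAACACBCBAACCBCBAACCBAACAAACACBCBAACAACA
6) AACAAACACBCBAACAACAAACAAACACBCBAACAACACBCBAACCBCBCBAACCBAA…AAACACBCBAACAACACBCBAACCBCBCBAACCBAACAAACACBCBAACCBCBAACCB  (len 132)
7) CBCBAACCBCBCBAACCBAACAAACACBCBAACCBCBAACCBCBCBAACCBCBCBAAC…ACAACACBCBAACCBCBCBAACCBAACAAACACBCBAACAACAAACACBCBAACAACA  (len 287)
8) AACAAACACBCBAACAACAAACAAACACBCBAACAACACBCBAACCBCBCBAACCBAA…BAACAAACACBCBAACCBCBAACCBCBCBAACCBAACAAACACBCBAACCBCBAACCB  (len 622)
9) CBCBAACCBCBCBAACCBAACAAACACBCBAACCBCBAACCBCBCBAACCBCBCBAAC…ACAACACBCBAACCBCBCBAACCBAACAAACACBCBAACAACAAACACBCBAACAACA  (len 1351)
10) AACAAACACBCBAACAACAAACAAACACBCBAACAACACBCBAACCBCBCBAACCBAA…BAACAAACACBCBAACCBCBAACCBCBCBAACCBAACAAACACBCBAACCBCBAACCB  (len 2930)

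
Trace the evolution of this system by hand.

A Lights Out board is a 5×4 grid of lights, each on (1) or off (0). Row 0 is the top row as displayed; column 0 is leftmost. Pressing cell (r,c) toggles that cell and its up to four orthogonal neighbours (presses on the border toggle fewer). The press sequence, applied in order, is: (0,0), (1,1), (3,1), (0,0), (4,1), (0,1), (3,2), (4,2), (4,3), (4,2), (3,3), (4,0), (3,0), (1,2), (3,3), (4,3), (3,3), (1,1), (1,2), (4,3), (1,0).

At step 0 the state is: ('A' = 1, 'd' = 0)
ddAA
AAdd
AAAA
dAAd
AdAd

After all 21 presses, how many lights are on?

0) ddAA
AAdd
AAAA
dAAd
AdAd
1) AAAA
dAdd
AAAA
dAAd
AdAd
2) AdAA
AdAd
AdAA
dAAd
AdAd
3) AdAA
AdAd
AAAA
Addd
AAAd
4) dAAA
ddAd
AAAA
Addd
AAAd
5) dAAA
ddAd
AAAA
AAdd
dddd
6) AddA
dAAd
AAAA
AAdd
dddd
7) AddA
dAAd
AAdA
AdAA
ddAd
8) AddA
dAAd
AAdA
AddA
dAdA
9) AddA
dAAd
AAdA
Addd
dAAd
10) AddA
dAAd
AAdA
AdAd
dddA
11) AddA
dAAd
AAdd
AddA
dddd
12) AddA
dAAd
AAdd
dddA
AAdd
13) AddA
dAAd
dAdd
AAdA
dAdd
14) AdAA
dddA
dAAd
AAdA
dAdd
15) AdAA
dddA
dAAA
AAAd
dAdA
16) AdAA
dddA
dAAA
AAAA
dAAd
17) AdAA
dddA
dAAd
AAdd
dAAA
18) AAAA
AAAA
ddAd
AAdd
dAAA
19) AAdA
Addd
dddd
AAdd
dAAA
20) AAdA
Addd
dddd
AAdA
dAdd
21) dAdA
dAdd
Addd
AAdA
dAdd

8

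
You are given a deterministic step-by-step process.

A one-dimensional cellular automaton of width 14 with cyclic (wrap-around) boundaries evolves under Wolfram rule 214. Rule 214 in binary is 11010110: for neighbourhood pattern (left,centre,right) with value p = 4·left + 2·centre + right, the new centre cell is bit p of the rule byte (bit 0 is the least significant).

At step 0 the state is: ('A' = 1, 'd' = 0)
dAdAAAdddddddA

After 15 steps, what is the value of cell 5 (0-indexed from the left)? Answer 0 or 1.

step 0: dAdAAAdddddddA
step 1: dAddAAAdddddAA
step 2: dAAAdAAAdddAdA
step 3: ddAAddAAAdAAdA
step 4: AAdAAAdAAddAdA
step 5: AAddAAddAAAAdd
step 6: dAAAdAAAdAAAAA
step 7: ddAAddAAddAAAA
step 8: AAdAAAdAAAdAAA
step 9: AAddAAddAAddAA
step 10: AAAAdAAAdAAAdA
step 11: AAAAddAAddAAdd
step 12: dAAAAAdAAAdAAA
step 13: ddAAAAddAAddAA
step 14: AAdAAAAAdAAAdA
step 15: AAddAAAAddAAdd

1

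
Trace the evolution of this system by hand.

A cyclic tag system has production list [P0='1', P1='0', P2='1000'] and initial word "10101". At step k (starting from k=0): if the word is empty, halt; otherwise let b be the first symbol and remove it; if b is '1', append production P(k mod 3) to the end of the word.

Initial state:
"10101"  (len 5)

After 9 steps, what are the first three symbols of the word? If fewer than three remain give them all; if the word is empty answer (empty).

001

[0] "10101"  (len 5)
[1] "01011"  (len 5)
[2] "1011"  (len 4)
[3] "0111000"  (len 7)
[4] "111000"  (len 6)
[5] "110000"  (len 6)
[6] "100001000"  (len 9)
[7] "000010001"  (len 9)
[8] "00010001"  (len 8)
[9] "0010001"  (len 7)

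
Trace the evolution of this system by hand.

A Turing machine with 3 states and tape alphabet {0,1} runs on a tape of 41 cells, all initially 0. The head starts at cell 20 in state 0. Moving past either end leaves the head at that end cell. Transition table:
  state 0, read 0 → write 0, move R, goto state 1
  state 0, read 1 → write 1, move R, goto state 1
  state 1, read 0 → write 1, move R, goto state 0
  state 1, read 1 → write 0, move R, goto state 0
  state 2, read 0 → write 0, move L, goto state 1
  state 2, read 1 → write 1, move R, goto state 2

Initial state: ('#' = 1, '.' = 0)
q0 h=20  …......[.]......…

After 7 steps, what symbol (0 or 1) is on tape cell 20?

0

t=0: q0 h=20  …......[.]......…
t=1: q1 h=21  …......[.]......…
t=2: q0 h=22  ….....#[.]......…
t=3: q1 h=23  …....#.[.]......…
t=4: q0 h=24  …...#.#[.]......…
t=5: q1 h=25  …..#.#.[.]......…
t=6: q0 h=26  ….#.#.#[.]......…
t=7: q1 h=27  …#.#.#.[.]......…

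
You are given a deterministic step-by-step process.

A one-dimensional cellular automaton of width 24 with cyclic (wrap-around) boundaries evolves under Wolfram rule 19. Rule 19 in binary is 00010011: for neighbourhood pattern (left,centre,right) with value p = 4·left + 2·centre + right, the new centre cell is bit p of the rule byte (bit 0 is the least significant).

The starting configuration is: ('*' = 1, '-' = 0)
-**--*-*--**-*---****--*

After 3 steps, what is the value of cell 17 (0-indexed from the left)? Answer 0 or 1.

k=0  -**--*-*--**-*---****--*
k=1  ---**---**----***----**-
k=2  ***--***--****---****--*
k=3  ---**---**----***----**-

0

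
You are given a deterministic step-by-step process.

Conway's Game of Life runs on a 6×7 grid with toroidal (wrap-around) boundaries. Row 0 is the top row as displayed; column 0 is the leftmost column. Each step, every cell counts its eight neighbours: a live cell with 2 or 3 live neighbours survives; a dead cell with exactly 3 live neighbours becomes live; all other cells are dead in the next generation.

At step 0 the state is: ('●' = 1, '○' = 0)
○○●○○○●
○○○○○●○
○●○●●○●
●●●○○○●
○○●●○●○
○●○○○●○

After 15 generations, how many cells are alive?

10

gen 0: ○○●○○○●
○○○○○●○
○●○●●○●
●●●○○○●
○○●●○●○
○●○○○●○
gen 1: ○○○○○●●
●○●●●●●
○●○●●○●
○○○○○○●
○○○●●●○
○●○●●●●
gen 2: ○●○○○○○
○●●○○○○
○●○○○○○
●○●○○○●
●○●●○○○
●○●●○○○
gen 3: ●○○●○○○
●●●○○○○
○○○○○○○
●○●●○○●
●○○○○○○
●○○●○○○
gen 4: ●○○●○○●
●●●○○○○
○○○●○○●
●●○○○○●
●○●●○○○
●●○○○○●
gen 5: ○○○○○○○
○●●●○○○
○○○○○○●
○●○●○○●
○○●○○○○
○○○●○○○
gen 6: ○○○●○○○
○○●○○○○
○●○●○○○
●○●○○○○
○○●●○○○
○○○○○○○
gen 7: ○○○○○○○
○○●●○○○
○●○●○○○
○○○○○○○
○●●●○○○
○○●●○○○
gen 8: ○○○○○○○
○○●●○○○
○○○●○○○
○●○●○○○
○●○●○○○
○●○●○○○
gen 9: ○○○●○○○
○○●●○○○
○○○●●○○
○○○●●○○
●●○●●○○
○○○○○○○
gen 10: ○○●●○○○
○○●○○○○
○○○○○○○
○○○○○●○
○○●●●○○
○○●●●○○
gen 11: ○●○○●○○
○○●●○○○
○○○○○○○
○○○●●○○
○○●○○●○
○●○○○○○
gen 12: ○●○●○○○
○○●●○○○
○○●○●○○
○○○●●○○
○○●●●○○
○●●○○○○
gen 13: ○●○●○○○
○●○○●○○
○○●○●○○
○○○○○●○
○●○○●○○
○●○○●○○
gen 14: ●●○●●○○
○●○○●○○
○○○●●●○
○○○●●●○
○○○○●●○
●●○●●○○
gen 15: ○○○○○●○
●●○○○○○
○○●○○○○
○○○○○○●
○○●○○○●
●●○○○○●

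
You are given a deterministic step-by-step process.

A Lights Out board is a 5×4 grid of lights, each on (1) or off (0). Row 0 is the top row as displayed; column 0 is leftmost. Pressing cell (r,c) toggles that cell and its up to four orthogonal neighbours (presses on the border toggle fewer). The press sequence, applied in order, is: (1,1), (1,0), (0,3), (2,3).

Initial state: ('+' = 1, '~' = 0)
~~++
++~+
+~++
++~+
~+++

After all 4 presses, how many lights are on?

12

t=0: ~~++
++~+
+~++
++~+
~+++
t=1: ~+++
~~++
++++
++~+
~+++
t=2: ++++
++++
~+++
++~+
~+++
t=3: ++~~
+++~
~+++
++~+
~+++
t=4: ++~~
++++
~+~~
++~~
~+++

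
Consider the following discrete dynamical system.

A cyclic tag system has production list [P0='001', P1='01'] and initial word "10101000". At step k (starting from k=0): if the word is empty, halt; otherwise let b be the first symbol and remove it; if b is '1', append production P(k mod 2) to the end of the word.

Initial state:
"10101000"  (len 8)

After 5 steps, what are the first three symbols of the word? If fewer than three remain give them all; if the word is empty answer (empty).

000

k=0  "10101000"  (len 8)
k=1  "0101000001"  (len 10)
k=2  "101000001"  (len 9)
k=3  "01000001001"  (len 11)
k=4  "1000001001"  (len 10)
k=5  "000001001001"  (len 12)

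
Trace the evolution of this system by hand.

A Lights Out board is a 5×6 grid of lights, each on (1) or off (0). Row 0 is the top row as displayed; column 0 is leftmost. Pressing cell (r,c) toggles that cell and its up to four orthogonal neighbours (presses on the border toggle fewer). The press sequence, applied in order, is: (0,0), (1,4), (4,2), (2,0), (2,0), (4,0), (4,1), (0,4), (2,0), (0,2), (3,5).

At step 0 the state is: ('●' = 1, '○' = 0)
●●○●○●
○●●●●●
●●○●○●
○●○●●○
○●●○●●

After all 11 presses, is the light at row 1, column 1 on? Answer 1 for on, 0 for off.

0) ●●○●○●
○●●●●●
●●○●○●
○●○●●○
○●●○●●
1) ○○○●○●
●●●●●●
●●○●○●
○●○●●○
○●●○●●
2) ○○○●●●
●●●○○○
●●○●●●
○●○●●○
○●●○●●
3) ○○○●●●
●●●○○○
●●○●●●
○●●●●○
○○○●●●
4) ○○○●●●
○●●○○○
○○○●●●
●●●●●○
○○○●●●
5) ○○○●●●
●●●○○○
●●○●●●
○●●●●○
○○○●●●
6) ○○○●●●
●●●○○○
●●○●●●
●●●●●○
●●○●●●
7) ○○○●●●
●●●○○○
●●○●●●
●○●●●○
○○●●●●
8) ○○○○○○
●●●○●○
●●○●●●
●○●●●○
○○●●●●
9) ○○○○○○
○●●○●○
○○○●●●
○○●●●○
○○●●●●
10) ○●●●○○
○●○○●○
○○○●●●
○○●●●○
○○●●●●
11) ○●●●○○
○●○○●○
○○○●●○
○○●●○●
○○●●●○

1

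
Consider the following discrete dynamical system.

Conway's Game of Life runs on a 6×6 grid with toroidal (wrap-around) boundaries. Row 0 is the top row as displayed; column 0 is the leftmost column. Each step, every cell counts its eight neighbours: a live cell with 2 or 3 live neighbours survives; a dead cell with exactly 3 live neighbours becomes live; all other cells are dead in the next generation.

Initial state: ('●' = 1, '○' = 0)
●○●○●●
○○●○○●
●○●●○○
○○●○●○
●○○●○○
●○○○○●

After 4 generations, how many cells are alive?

k=0  ●○●○●●
○○●○○●
●○●●○○
○○●○●○
●○○●○○
●○○○○●
k=1  ○○○●●○
○○●○○○
○○●○●●
○○●○●●
●●○●●○
○○○●○○
k=2  ○○●●●○
○○●○○●
○●●○●●
○○●○○○
●●○○○○
○○○○○●
k=3  ○○●●●●
●○○○○●
●●●○●●
○○●●○●
●●○○○○
●●●●●●
k=4  ○○○○○○
○○○○○○
○○●○○○
○○○●○○
○○○○○○
○○○○○○

2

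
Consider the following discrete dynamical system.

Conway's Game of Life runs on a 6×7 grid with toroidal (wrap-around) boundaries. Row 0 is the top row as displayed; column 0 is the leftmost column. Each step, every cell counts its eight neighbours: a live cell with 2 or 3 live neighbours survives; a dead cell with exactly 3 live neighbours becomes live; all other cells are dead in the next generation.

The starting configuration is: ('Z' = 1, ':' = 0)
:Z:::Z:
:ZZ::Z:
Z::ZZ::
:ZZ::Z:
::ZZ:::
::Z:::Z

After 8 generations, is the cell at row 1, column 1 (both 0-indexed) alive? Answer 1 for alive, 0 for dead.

[0] :Z:::Z:
:ZZ::Z:
Z::ZZ::
:ZZ::Z:
::ZZ:::
::Z:::Z
[1] ZZ:::ZZ
ZZZZ:ZZ
Z::ZZZZ
:Z:::::
:::Z:::
:ZZZ:::
[2] :::::Z:
:::Z:::
:::Z:::
Z:ZZ:ZZ
:Z:Z:::
:Z:ZZ:Z
[3] ::ZZ:Z:
::::Z::
:::Z::Z
ZZ:Z::Z
:Z:::::
Z::ZZZ:
[4] ::Z::ZZ
::Z:ZZ:
::ZZZZZ
:Z::::Z
:Z:Z:Z:
:Z:Z:ZZ
[5] ZZZ::::
:ZZ::::
ZZZ:::Z
:Z::::Z
:Z:::Z:
:Z:Z:::
[6] Z::Z:::
:::Z::Z
::::::Z
:::::ZZ
:Z:::::
:::::::
[7] :::::::
Z:::::Z
Z:::::Z
Z::::ZZ
:::::::
:::::::
[8] :::::::
Z:::::Z
:Z:::::
Z::::Z:
::::::Z
:::::::

0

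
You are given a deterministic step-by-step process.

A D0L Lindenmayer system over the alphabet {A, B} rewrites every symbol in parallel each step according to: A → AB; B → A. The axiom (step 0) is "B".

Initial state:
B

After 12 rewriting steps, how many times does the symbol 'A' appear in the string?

gen 0: B
gen 1: A
gen 2: AB
gen 3: ABA
gen 4: ABAAB
gen 5: ABAABABA
gen 6: ABAABABAABAAB
gen 7: ABAABABAABAABABAABABA
gen 8: ABAABABAABAABABAABABAABAABABAABAAB
gen 9: ABAABABAABAABABAABABAABAABABAABAABABAABABAABAABABAABABA
gen 10: ABAABABAABAABABAABABAABAABABAABAABABAABABAABAABABAABABAABAABABAABAABABAABABAABAABABAABAAB
gen 11: ABAABABAABAABABAABABAABAABABAABAABABAABABAABAABABAABABAABA…AABABAABABAABAABABAABABAABAABABAABAABABAABABAABAABABAABABA  (len 144)
gen 12: ABAABABAABAABABAABABAABAABABAABAABABAABABAABAABABAABABAABA…AABABAABABAABAABABAABABAABAABABAABAABABAABABAABAABABAABAAB  (len 233)

144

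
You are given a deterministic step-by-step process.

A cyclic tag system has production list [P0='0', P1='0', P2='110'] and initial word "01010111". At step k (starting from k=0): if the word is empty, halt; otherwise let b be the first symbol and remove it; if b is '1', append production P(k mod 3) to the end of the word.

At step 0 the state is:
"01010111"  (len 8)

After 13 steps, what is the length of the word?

t=0: "01010111"  (len 8)
t=1: "1010111"  (len 7)
t=2: "0101110"  (len 7)
t=3: "101110"  (len 6)
t=4: "011100"  (len 6)
t=5: "11100"  (len 5)
t=6: "1100110"  (len 7)
t=7: "1001100"  (len 7)
t=8: "0011000"  (len 7)
t=9: "011000"  (len 6)
t=10: "11000"  (len 5)
t=11: "10000"  (len 5)
t=12: "0000110"  (len 7)
t=13: "000110"  (len 6)

6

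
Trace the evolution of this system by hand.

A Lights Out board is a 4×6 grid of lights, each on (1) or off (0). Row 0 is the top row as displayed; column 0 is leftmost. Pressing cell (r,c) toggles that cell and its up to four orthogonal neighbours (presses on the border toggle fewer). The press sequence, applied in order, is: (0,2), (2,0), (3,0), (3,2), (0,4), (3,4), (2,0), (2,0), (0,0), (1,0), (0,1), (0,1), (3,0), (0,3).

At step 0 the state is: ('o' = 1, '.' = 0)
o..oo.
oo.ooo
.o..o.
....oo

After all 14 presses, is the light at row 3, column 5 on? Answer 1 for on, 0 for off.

gen 0: o..oo.
oo.ooo
.o..o.
....oo
gen 1: ooo.o.
oooooo
.o..o.
....oo
gen 2: ooo.o.
.ooooo
o...o.
o...oo
gen 3: ooo.o.
.ooooo
....o.
.o..oo
gen 4: ooo.o.
.ooooo
..o.o.
..oooo
gen 5: oooo.o
.ooo.o
..o.o.
..oooo
gen 6: oooo.o
.ooo.o
..o...
..o...
gen 7: oooo.o
oooo.o
ooo...
o.o...
gen 8: oooo.o
.ooo.o
..o...
..o...
gen 9: ..oo.o
oooo.o
..o...
..o...
gen 10: o.oo.o
..oo.o
o.o...
..o...
gen 11: .o.o.o
.ooo.o
o.o...
..o...
gen 12: o.oo.o
..oo.o
o.o...
..o...
gen 13: o.oo.o
..oo.o
..o...
ooo...
gen 14: o...oo
..o..o
..o...
ooo...

0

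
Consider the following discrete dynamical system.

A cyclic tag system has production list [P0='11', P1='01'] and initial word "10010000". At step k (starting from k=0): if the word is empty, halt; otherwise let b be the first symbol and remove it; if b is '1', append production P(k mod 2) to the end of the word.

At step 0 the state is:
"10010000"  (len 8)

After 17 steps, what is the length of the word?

t=0: "10010000"  (len 8)
t=1: "001000011"  (len 9)
t=2: "01000011"  (len 8)
t=3: "1000011"  (len 7)
t=4: "00001101"  (len 8)
t=5: "0001101"  (len 7)
t=6: "001101"  (len 6)
t=7: "01101"  (len 5)
t=8: "1101"  (len 4)
t=9: "10111"  (len 5)
t=10: "011101"  (len 6)
t=11: "11101"  (len 5)
t=12: "110101"  (len 6)
t=13: "1010111"  (len 7)
t=14: "01011101"  (len 8)
t=15: "1011101"  (len 7)
t=16: "01110101"  (len 8)
t=17: "1110101"  (len 7)

7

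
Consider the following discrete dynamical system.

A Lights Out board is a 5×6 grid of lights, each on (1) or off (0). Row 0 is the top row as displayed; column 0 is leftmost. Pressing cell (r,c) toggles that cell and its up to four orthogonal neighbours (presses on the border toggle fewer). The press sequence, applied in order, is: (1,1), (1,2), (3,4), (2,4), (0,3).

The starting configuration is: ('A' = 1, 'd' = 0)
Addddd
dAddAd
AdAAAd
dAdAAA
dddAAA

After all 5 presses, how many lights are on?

t=0: Addddd
dAddAd
AdAAAd
dAdAAA
dddAAA
t=1: AAdddd
AdAdAd
AAAAAd
dAdAAA
dddAAA
t=2: AAAddd
AAdAAd
AAdAAd
dAdAAA
dddAAA
t=3: AAAddd
AAdAAd
AAdAdd
dAdddd
dddAdA
t=4: AAAddd
AAdAdd
AAddAA
dAddAd
dddAdA
t=5: AAdAAd
AAdddd
AAddAA
dAddAd
dddAdA

14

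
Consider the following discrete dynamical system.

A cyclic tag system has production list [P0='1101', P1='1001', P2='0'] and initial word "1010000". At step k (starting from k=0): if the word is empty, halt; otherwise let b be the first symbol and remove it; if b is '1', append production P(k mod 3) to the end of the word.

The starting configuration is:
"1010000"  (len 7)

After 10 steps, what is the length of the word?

7

gen 0: "1010000"  (len 7)
gen 1: "0100001101"  (len 10)
gen 2: "100001101"  (len 9)
gen 3: "000011010"  (len 9)
gen 4: "00011010"  (len 8)
gen 5: "0011010"  (len 7)
gen 6: "011010"  (len 6)
gen 7: "11010"  (len 5)
gen 8: "10101001"  (len 8)
gen 9: "01010010"  (len 8)
gen 10: "1010010"  (len 7)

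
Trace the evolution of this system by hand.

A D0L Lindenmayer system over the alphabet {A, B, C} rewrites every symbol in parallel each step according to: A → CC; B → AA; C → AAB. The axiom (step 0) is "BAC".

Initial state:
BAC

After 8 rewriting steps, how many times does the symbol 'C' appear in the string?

1152

[0] BAC
[1] AACCAAB
[2] CCCCAABAABCCCCAA
[3] AABAABAABAABCCCCAACCCCAAAABAABAABAABCCCC
[4] CCCCAACCCCAACCCCAACCCCAAAABAABAABAABCCCCAABAABAABAABCCCCCCCCAACCCCAACCCCAACCCCAAAABAABAABAAB
[5] AABAABAABAABCCCCAABAABAABAABCCCCAABAABAABAABCCCCAABAABAABA…CCAABAABAABAABCCCCAABAABAABAABCCCCCCCCAACCCCAACCCCAACCCCAA  (len 224)
[6] CCCCAACCCCAACCCCAACCCCAAAABAABAABAABCCCCAACCCCAACCCCAACCCC…AABAABCCCCAABAABAABAABCCCCAABAABAABAABCCCCAABAABAABAABCCCC  (len 528)
[7] AABAABAABAABCCCCAABAABAABAABCCCCAABAABAABAABCCCCAABAABAABA…CCAACCCCAAAABAABAABAABCCCCAACCCCAACCCCAACCCCAAAABAABAABAAB  (len 1264)
[8] CCCCAACCCCAACCCCAACCCCAAAABAABAABAABCCCCAACCCCAACCCCAACCCC…CCAABAABAABAABCCCCAABAABAABAABCCCCCCCCAACCCCAACCCCAACCCCAA  (len 3008)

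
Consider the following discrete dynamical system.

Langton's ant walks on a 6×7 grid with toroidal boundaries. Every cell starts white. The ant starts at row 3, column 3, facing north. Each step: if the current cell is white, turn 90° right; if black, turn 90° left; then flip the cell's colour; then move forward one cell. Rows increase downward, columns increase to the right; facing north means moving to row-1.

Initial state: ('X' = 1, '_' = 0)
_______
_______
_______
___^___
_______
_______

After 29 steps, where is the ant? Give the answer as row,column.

[0] _______
_______
_______
___^___
_______
_______
[1] _______
_______
_______
___X>__
_______
_______
[2] _______
_______
_______
___XX__
____v__
_______
[3] _______
_______
_______
___XX__
___<X__
_______
[4] _______
_______
_______
___^X__
___XX__
_______
[5] _______
_______
_______
__<_X__
___XX__
_______
[6] _______
_______
__^____
__X_X__
___XX__
_______
[7] _______
_______
__X>___
__X_X__
___XX__
_______
[8] _______
_______
__XX___
__XvX__
___XX__
_______
[9] _______
_______
__XX___
__<XX__
___XX__
_______
[10] _______
_______
__XX___
___XX__
__vXX__
_______
[11] _______
_______
__XX___
___XX__
_<XXX__
_______
[12] _______
_______
__XX___
_^_XX__
_XXXX__
_______
[13] _______
_______
__XX___
_X>XX__
_XXXX__
_______
[14] _______
_______
__XX___
_XXXX__
_XvXX__
_______
[15] _______
_______
__XX___
_XXXX__
_X_>X__
_______
[16] _______
_______
__XX___
_XX^X__
_X__X__
_______
[17] _______
_______
__XX___
_X<_X__
_X__X__
_______
[18] _______
_______
__XX___
_X__X__
_Xv_X__
_______
[19] _______
_______
__XX___
_X__X__
_<X_X__
_______
[20] _______
_______
__XX___
_X__X__
__X_X__
_v_____
[21] _______
_______
__XX___
_X__X__
__X_X__
<X_____
[22] _______
_______
__XX___
_X__X__
^_X_X__
XX_____
[23] _______
_______
__XX___
_X__X__
X>X_X__
XX_____
[24] _______
_______
__XX___
_X__X__
XXX_X__
Xv_____
[25] _______
_______
__XX___
_X__X__
XXX_X__
X_>____
[26] __v____
_______
__XX___
_X__X__
XXX_X__
X_X____
[27] _<X____
_______
__XX___
_X__X__
XXX_X__
X_X____
[28] _XX____
_______
__XX___
_X__X__
XXX_X__
X^X____
[29] _XX____
_______
__XX___
_X__X__
XXX_X__
XX>____

5,2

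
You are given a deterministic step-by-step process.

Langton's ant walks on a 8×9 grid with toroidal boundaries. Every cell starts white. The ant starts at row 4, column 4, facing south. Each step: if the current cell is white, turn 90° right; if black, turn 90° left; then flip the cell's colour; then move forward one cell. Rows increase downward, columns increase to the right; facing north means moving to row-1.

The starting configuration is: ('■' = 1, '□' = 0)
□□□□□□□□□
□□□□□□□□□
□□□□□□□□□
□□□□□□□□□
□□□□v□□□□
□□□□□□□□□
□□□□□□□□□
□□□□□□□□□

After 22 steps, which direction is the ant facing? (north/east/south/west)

step 0: □□□□□□□□□
□□□□□□□□□
□□□□□□□□□
□□□□□□□□□
□□□□v□□□□
□□□□□□□□□
□□□□□□□□□
□□□□□□□□□
step 1: □□□□□□□□□
□□□□□□□□□
□□□□□□□□□
□□□□□□□□□
□□□<■□□□□
□□□□□□□□□
□□□□□□□□□
□□□□□□□□□
step 2: □□□□□□□□□
□□□□□□□□□
□□□□□□□□□
□□□^□□□□□
□□□■■□□□□
□□□□□□□□□
□□□□□□□□□
□□□□□□□□□
step 3: □□□□□□□□□
□□□□□□□□□
□□□□□□□□□
□□□■>□□□□
□□□■■□□□□
□□□□□□□□□
□□□□□□□□□
□□□□□□□□□
step 4: □□□□□□□□□
□□□□□□□□□
□□□□□□□□□
□□□■■□□□□
□□□■v□□□□
□□□□□□□□□
□□□□□□□□□
□□□□□□□□□
step 5: □□□□□□□□□
□□□□□□□□□
□□□□□□□□□
□□□■■□□□□
□□□■□>□□□
□□□□□□□□□
□□□□□□□□□
□□□□□□□□□
step 6: □□□□□□□□□
□□□□□□□□□
□□□□□□□□□
□□□■■□□□□
□□□■□■□□□
□□□□□v□□□
□□□□□□□□□
□□□□□□□□□
step 7: □□□□□□□□□
□□□□□□□□□
□□□□□□□□□
□□□■■□□□□
□□□■□■□□□
□□□□<■□□□
□□□□□□□□□
□□□□□□□□□
step 8: □□□□□□□□□
□□□□□□□□□
□□□□□□□□□
□□□■■□□□□
□□□■^■□□□
□□□□■■□□□
□□□□□□□□□
□□□□□□□□□
step 9: □□□□□□□□□
□□□□□□□□□
□□□□□□□□□
□□□■■□□□□
□□□■■>□□□
□□□□■■□□□
□□□□□□□□□
□□□□□□□□□
step 10: □□□□□□□□□
□□□□□□□□□
□□□□□□□□□
□□□■■^□□□
□□□■■□□□□
□□□□■■□□□
□□□□□□□□□
□□□□□□□□□
step 11: □□□□□□□□□
□□□□□□□□□
□□□□□□□□□
□□□■■■>□□
□□□■■□□□□
□□□□■■□□□
□□□□□□□□□
□□□□□□□□□
step 12: □□□□□□□□□
□□□□□□□□□
□□□□□□□□□
□□□■■■■□□
□□□■■□v□□
□□□□■■□□□
□□□□□□□□□
□□□□□□□□□
step 13: □□□□□□□□□
□□□□□□□□□
□□□□□□□□□
□□□■■■■□□
□□□■■<■□□
□□□□■■□□□
□□□□□□□□□
□□□□□□□□□
step 14: □□□□□□□□□
□□□□□□□□□
□□□□□□□□□
□□□■■^■□□
□□□■■■■□□
□□□□■■□□□
□□□□□□□□□
□□□□□□□□□
step 15: □□□□□□□□□
□□□□□□□□□
□□□□□□□□□
□□□■<□■□□
□□□■■■■□□
□□□□■■□□□
□□□□□□□□□
□□□□□□□□□
step 16: □□□□□□□□□
□□□□□□□□□
□□□□□□□□□
□□□■□□■□□
□□□■v■■□□
□□□□■■□□□
□□□□□□□□□
□□□□□□□□□
step 17: □□□□□□□□□
□□□□□□□□□
□□□□□□□□□
□□□■□□■□□
□□□■□>■□□
□□□□■■□□□
□□□□□□□□□
□□□□□□□□□
step 18: □□□□□□□□□
□□□□□□□□□
□□□□□□□□□
□□□■□^■□□
□□□■□□■□□
□□□□■■□□□
□□□□□□□□□
□□□□□□□□□
step 19: □□□□□□□□□
□□□□□□□□□
□□□□□□□□□
□□□■□■>□□
□□□■□□■□□
□□□□■■□□□
□□□□□□□□□
□□□□□□□□□
step 20: □□□□□□□□□
□□□□□□□□□
□□□□□□^□□
□□□■□■□□□
□□□■□□■□□
□□□□■■□□□
□□□□□□□□□
□□□□□□□□□
step 21: □□□□□□□□□
□□□□□□□□□
□□□□□□■>□
□□□■□■□□□
□□□■□□■□□
□□□□■■□□□
□□□□□□□□□
□□□□□□□□□
step 22: □□□□□□□□□
□□□□□□□□□
□□□□□□■■□
□□□■□■□v□
□□□■□□■□□
□□□□■■□□□
□□□□□□□□□
□□□□□□□□□

south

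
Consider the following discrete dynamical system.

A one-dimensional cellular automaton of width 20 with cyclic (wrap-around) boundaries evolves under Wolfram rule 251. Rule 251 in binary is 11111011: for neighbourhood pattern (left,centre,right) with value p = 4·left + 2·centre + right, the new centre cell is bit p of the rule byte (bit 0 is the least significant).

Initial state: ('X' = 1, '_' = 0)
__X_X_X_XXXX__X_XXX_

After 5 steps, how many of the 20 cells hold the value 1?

20

0) __X_X_X_XXXX__X_XXX_
1) XX_X_X_XXXXXXX_XXXXX
2) XXX_X_XXXXXXXXXXXXXX
3) XXXX_XXXXXXXXXXXXXXX
4) XXXXXXXXXXXXXXXXXXXX
5) XXXXXXXXXXXXXXXXXXXX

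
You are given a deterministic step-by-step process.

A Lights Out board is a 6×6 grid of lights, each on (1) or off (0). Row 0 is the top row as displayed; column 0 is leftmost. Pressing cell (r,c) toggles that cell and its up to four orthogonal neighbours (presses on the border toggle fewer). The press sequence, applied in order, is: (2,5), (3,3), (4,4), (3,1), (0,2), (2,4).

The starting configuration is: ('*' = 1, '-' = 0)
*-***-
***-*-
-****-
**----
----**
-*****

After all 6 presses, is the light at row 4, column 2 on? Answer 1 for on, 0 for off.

0

k=0  *-***-
***-*-
-****-
**----
----**
-*****
k=1  *-***-
***-**
-***-*
**---*
----**
-*****
k=2  *-***-
***-**
-**--*
******
---***
-*****
k=3  *-***-
***-**
-**--*
****-*
------
-***-*
k=4  *-***-
***-**
--*--*
---*-*
-*----
-***-*
k=5  **--*-
**--**
--*--*
---*-*
-*----
-***-*
k=6  **--*-
**---*
--***-
---***
-*----
-***-*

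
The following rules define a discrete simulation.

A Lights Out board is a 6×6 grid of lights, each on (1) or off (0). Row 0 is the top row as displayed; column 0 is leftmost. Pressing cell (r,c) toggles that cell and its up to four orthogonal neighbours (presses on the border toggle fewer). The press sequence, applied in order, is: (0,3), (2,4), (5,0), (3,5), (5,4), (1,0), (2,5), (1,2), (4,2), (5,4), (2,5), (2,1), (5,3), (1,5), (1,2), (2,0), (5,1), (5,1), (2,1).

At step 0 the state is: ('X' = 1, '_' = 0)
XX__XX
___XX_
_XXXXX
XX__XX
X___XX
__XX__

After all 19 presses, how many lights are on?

step 0: XX__XX
___XX_
_XXXXX
XX__XX
X___XX
__XX__
step 1: XXXX_X
____X_
_XXXXX
XX__XX
X___XX
__XX__
step 2: XXXX_X
______
_XX___
XX___X
X___XX
__XX__
step 3: XXXX_X
______
_XX___
XX___X
____XX
XXXX__
step 4: XXXX_X
______
_XX__X
XX__X_
____X_
XXXX__
step 5: XXXX_X
______
_XX__X
XX__X_
______
XXX_XX
step 6: _XXX_X
XX____
XXX__X
XX__X_
______
XXX_XX
step 7: _XXX_X
XX___X
XXX_X_
XX__XX
______
XXX_XX
step 8: _X_X_X
X_XX_X
XX__X_
XX__XX
______
XXX_XX
step 9: _X_X_X
X_XX_X
XX__X_
XXX_XX
_XXX__
XX__XX
step 10: _X_X_X
X_XX_X
XX__X_
XXX_XX
_XXXX_
XX_X__
step 11: _X_X_X
X_XX__
XX___X
XXX_X_
_XXXX_
XX_X__
step 12: _X_X_X
XXXX__
__X__X
X_X_X_
_XXXX_
XX_X__
step 13: _X_X_X
XXXX__
__X__X
X_X_X_
_XX_X_
XXX_X_
step 14: _X_X__
XXXXXX
__X___
X_X_X_
_XX_X_
XXX_X_
step 15: _XXX__
X___XX
______
X_X_X_
_XX_X_
XXX_X_
step 16: _XXX__
____XX
XX____
__X_X_
_XX_X_
XXX_X_
step 17: _XXX__
____XX
XX____
__X_X_
__X_X_
____X_
step 18: _XXX__
____XX
XX____
__X_X_
_XX_X_
XXX_X_
step 19: _XXX__
_X__XX
__X___
_XX_X_
_XX_X_
XXX_X_

17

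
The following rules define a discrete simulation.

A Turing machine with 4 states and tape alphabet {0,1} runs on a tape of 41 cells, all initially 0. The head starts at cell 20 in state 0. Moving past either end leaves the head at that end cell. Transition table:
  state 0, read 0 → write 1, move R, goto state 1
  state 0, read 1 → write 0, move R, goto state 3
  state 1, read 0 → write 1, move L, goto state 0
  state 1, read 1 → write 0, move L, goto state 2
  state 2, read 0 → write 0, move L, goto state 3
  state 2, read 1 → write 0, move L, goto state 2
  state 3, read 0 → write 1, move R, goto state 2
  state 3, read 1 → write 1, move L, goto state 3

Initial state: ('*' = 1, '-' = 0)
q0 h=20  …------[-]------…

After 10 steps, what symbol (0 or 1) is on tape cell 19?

0

t=0: q0 h=20  …------[-]------…
t=1: q1 h=21  …-----*[-]------…
t=2: q0 h=20  …------[*]*-----…
t=3: q3 h=21  …------[*]------…
t=4: q3 h=20  …------[-]*-----…
t=5: q2 h=21  …-----*[*]------…
t=6: q2 h=20  …------[*]------…
t=7: q2 h=19  …------[-]------…
t=8: q3 h=18  …------[-]------…
t=9: q2 h=19  …-----*[-]------…
t=10: q3 h=18  …------[*]------…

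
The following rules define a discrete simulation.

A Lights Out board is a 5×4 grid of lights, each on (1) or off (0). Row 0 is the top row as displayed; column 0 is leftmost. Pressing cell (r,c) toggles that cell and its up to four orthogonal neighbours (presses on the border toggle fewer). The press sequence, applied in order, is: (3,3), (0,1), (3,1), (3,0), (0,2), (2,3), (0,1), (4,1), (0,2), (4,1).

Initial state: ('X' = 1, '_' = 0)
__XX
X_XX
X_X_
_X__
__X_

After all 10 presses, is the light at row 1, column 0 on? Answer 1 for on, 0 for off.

step 0: __XX
X_XX
X_X_
_X__
__X_
step 1: __XX
X_XX
X_XX
_XXX
__XX
step 2: XX_X
XXXX
X_XX
_XXX
__XX
step 3: XX_X
XXXX
XXXX
X__X
_XXX
step 4: XX_X
XXXX
_XXX
_X_X
XXXX
step 5: X_X_
XX_X
_XXX
_X_X
XXXX
step 6: X_X_
XX__
_X__
_X__
XXXX
step 7: _X__
X___
_X__
_X__
XXXX
step 8: _X__
X___
_X__
____
___X
step 9: __XX
X_X_
_X__
____
___X
step 10: __XX
X_X_
_X__
_X__
XXXX

1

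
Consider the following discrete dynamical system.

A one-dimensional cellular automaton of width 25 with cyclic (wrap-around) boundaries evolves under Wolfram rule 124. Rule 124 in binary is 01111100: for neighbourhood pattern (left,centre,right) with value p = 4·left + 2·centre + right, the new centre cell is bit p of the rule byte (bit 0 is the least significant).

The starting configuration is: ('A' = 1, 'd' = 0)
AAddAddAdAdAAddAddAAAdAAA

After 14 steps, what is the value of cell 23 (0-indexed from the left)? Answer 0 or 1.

0) AAddAddAdAdAAddAddAAAdAAA
1) dAAdAAdAAAAAAAdAAdAdAAAdd
2) dAAAAAAAdddddAAAAAAAAdAAd
3) dAdddddAAddddAddddddAAAAA
4) AAAddddAAAdddAAdddddAdddA
5) ddAAdddAdAAddAAAddddAAddA
6) AdAAAddAAAAAdAdAAdddAAAdA
7) AAAdAAdAdddAAAAAAAddAdAAA
8) ddAAAAAAAddAdddddAAdAAAdd
9) ddAdddddAAdAAddddAAAAdAAd
10) ddAAddddAAAAAAdddAddAAAAA
11) AdAAAdddAddddAAddAAdAdddA
12) AAAdAAddAAdddAAAdAAAAAddA
13) ddAAAAAdAAAddAdAAAdddAAdA
14) AdAdddAAAdAAdAAAdAAddAAAA

1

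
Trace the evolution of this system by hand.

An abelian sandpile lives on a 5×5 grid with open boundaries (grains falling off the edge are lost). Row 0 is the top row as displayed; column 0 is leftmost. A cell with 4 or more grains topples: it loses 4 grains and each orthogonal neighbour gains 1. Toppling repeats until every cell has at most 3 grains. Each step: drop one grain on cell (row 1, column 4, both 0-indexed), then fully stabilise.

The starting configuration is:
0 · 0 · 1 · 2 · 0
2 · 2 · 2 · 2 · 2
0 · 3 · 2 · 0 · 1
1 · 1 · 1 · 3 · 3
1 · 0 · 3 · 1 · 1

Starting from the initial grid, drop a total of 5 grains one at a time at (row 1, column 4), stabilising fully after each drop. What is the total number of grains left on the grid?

[0] 0 · 0 · 1 · 2 · 0
2 · 2 · 2 · 2 · 2
0 · 3 · 2 · 0 · 1
1 · 1 · 1 · 3 · 3
1 · 0 · 3 · 1 · 1
[1] 0 · 0 · 1 · 2 · 0
2 · 2 · 2 · 2 · 3
0 · 3 · 2 · 0 · 1
1 · 1 · 1 · 3 · 3
1 · 0 · 3 · 1 · 1
[2] 0 · 0 · 1 · 2 · 1
2 · 2 · 2 · 3 · 0
0 · 3 · 2 · 0 · 2
1 · 1 · 1 · 3 · 3
1 · 0 · 3 · 1 · 1
[3] 0 · 0 · 1 · 2 · 1
2 · 2 · 2 · 3 · 1
0 · 3 · 2 · 0 · 2
1 · 1 · 1 · 3 · 3
1 · 0 · 3 · 1 · 1
[4] 0 · 0 · 1 · 2 · 1
2 · 2 · 2 · 3 · 2
0 · 3 · 2 · 0 · 2
1 · 1 · 1 · 3 · 3
1 · 0 · 3 · 1 · 1
[5] 0 · 0 · 1 · 2 · 1
2 · 2 · 2 · 3 · 3
0 · 3 · 2 · 0 · 2
1 · 1 · 1 · 3 · 3
1 · 0 · 3 · 1 · 1

38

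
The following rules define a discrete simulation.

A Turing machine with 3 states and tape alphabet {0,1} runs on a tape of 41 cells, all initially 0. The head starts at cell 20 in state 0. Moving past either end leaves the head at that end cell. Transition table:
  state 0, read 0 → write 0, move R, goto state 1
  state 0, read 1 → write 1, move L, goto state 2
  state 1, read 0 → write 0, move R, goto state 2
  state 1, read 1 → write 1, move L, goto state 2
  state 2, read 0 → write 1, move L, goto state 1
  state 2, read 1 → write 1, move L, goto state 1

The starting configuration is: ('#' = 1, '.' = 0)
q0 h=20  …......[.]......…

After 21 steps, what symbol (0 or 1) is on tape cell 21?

0

t=0: q0 h=20  …......[.]......…
t=1: q1 h=21  …......[.]......…
t=2: q2 h=22  …......[.]......…
t=3: q1 h=21  …......[.]#.....…
t=4: q2 h=22  …......[#]......…
t=5: q1 h=21  …......[.]#.....…
t=6: q2 h=22  …......[#]......…
t=7: q1 h=21  …......[.]#.....…
t=8: q2 h=22  …......[#]......…
t=9: q1 h=21  …......[.]#.....…
t=10: q2 h=22  …......[#]......…
t=11: q1 h=21  …......[.]#.....…
t=12: q2 h=22  …......[#]......…
t=13: q1 h=21  …......[.]#.....…
t=14: q2 h=22  …......[#]......…
t=15: q1 h=21  …......[.]#.....…
t=16: q2 h=22  …......[#]......…
t=17: q1 h=21  …......[.]#.....…
t=18: q2 h=22  …......[#]......…
t=19: q1 h=21  …......[.]#.....…
t=20: q2 h=22  …......[#]......…
t=21: q1 h=21  …......[.]#.....…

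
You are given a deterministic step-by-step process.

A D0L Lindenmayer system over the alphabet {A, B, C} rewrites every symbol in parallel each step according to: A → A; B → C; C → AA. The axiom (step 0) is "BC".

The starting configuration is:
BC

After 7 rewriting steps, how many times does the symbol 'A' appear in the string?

4

[0] BC
[1] CAA
[2] AAAA
[3] AAAA
[4] AAAA
[5] AAAA
[6] AAAA
[7] AAAA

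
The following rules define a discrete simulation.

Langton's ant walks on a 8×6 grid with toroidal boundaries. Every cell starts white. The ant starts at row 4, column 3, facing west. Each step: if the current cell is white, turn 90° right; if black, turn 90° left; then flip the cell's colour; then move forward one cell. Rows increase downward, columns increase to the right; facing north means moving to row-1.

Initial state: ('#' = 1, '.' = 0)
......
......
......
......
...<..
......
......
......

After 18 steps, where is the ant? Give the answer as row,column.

5,4

[0] ......
......
......
......
...<..
......
......
......
[1] ......
......
......
...^..
...#..
......
......
......
[2] ......
......
......
...#>.
...#..
......
......
......
[3] ......
......
......
...##.
...#v.
......
......
......
[4] ......
......
......
...##.
...<#.
......
......
......
[5] ......
......
......
...##.
....#.
...v..
......
......
[6] ......
......
......
...##.
....#.
..<#..
......
......
[7] ......
......
......
...##.
..^.#.
..##..
......
......
[8] ......
......
......
...##.
..#>#.
..##..
......
......
[9] ......
......
......
...##.
..###.
..#v..
......
......
[10] ......
......
......
...##.
..###.
..#.>.
......
......
[11] ......
......
......
...##.
..###.
..#.#.
....v.
......
[12] ......
......
......
...##.
..###.
..#.#.
...<#.
......
[13] ......
......
......
...##.
..###.
..#^#.
...##.
......
[14] ......
......
......
...##.
..###.
..##>.
...##.
......
[15] ......
......
......
...##.
..##^.
..##..
...##.
......
[16] ......
......
......
...##.
..#<..
..##..
...##.
......
[17] ......
......
......
...##.
..#...
..#v..
...##.
......
[18] ......
......
......
...##.
..#...
..#.>.
...##.
......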